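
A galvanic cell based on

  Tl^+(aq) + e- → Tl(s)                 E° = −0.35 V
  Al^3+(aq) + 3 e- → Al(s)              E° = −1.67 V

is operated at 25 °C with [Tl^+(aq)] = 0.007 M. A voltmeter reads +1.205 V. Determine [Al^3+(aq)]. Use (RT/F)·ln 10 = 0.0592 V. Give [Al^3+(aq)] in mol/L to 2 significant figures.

0.23 M

With Tl⁺/Tl at the cathode and Al³⁺/Al at the anode, E°cell = −0.35 − (−1.67) = +1.32 V (n = 3).
From the Nernst equation, log Q = n(E° − E)/0.0592 = 3·(+1.32 − (+1.205))/0.0592 = 5.828.
For 3 Tl^+(aq) + Al(s) → 3 Tl(s) + Al^3+(aq), the reaction quotient is Q = [Al^3+(aq)] / [Tl^+(aq)]^3.
Substituting the known concentrations and solving, log [Al^3+(aq)] = −0.637 and [Al^3+(aq)] = 0.23 M.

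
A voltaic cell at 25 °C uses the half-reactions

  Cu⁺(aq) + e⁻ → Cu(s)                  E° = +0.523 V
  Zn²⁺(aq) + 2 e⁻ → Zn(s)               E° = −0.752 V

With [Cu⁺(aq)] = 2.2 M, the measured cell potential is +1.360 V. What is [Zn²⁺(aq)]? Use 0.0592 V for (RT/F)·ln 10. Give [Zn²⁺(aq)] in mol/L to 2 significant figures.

0.0065 M

With Cu⁺/Cu at the cathode and Zn²⁺/Zn at the anode, E°cell = +0.523 − (−0.752) = +1.275 V (n = 2).
Since E = E° − (0.0592/n)·log Q, log Q = n(E° − E)/0.0592 = −2.872.
Balancing electrons gives 2 Cu⁺(aq) + Zn(s) → 2 Cu(s) + Zn²⁺(aq); thus Q = [Zn²⁺(aq)] / [Cu⁺(aq)]^2.
Substituting the known concentrations and solving, log [Zn²⁺(aq)] = −2.187 and [Zn²⁺(aq)] = 0.0065 M.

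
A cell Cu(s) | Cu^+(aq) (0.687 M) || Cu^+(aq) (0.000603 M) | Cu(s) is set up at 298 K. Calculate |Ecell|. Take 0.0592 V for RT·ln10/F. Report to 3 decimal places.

For a concentration cell E°cell = 0, since both electrodes use the same couple.
The compartment with the higher Cu^+(aq) concentration (0.687 M) acts as the cathode; ions are reduced there and produced at the dilute (0.000603 M) anode.
With n = 1, Ecell = −(0.0592/1)·log([dilute]/[conc]) = −(0.0592/1)·log(0.000603/0.687) = +0.181 V.

0.181 V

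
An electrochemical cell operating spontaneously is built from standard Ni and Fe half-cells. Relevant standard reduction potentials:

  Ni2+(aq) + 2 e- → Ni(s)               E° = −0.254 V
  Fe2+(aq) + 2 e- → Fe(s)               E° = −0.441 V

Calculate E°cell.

The Ni²⁺/Ni couple has the higher E°, so Ni ion is reduced (cathode) and Fe is oxidized (anode).
E°cell = E°(cathode) − E°(anode) = −0.254 − (−0.441) = +0.187 V.

+0.187 V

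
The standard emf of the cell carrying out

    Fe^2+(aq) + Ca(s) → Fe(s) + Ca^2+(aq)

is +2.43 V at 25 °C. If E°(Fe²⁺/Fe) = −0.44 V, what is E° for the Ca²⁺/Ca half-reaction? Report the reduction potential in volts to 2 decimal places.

In the reaction as written the Fe²⁺/Fe couple is reduced (cathode) and Ca²⁺/Ca is oxidized (anode), so E°cell = E°(Fe²⁺/Fe) − E°(Ca²⁺/Ca).
E°(Ca²⁺/Ca) = E°(cathode) − E°cell = −0.44 − (+2.43) = −2.87 V.

−2.87 V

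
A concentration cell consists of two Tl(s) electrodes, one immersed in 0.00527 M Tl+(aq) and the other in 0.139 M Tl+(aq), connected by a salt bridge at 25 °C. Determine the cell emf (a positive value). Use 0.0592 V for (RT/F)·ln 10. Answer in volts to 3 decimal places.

0.084 V

For a concentration cell E°cell = 0, since both electrodes use the same couple.
The compartment with the higher Tl+(aq) concentration (0.139 M) acts as the cathode; ions are reduced there and produced at the dilute (0.00527 M) anode.
With n = 1, Ecell = −(0.0592/1)·log([dilute]/[conc]) = −(0.0592/1)·log(0.00527/0.139) = +0.084 V.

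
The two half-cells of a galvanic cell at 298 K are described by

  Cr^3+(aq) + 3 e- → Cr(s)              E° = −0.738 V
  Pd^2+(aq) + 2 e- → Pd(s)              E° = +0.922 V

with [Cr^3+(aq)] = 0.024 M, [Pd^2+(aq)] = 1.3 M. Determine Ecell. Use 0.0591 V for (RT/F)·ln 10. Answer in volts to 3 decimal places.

Pd²⁺/Pd is reduced (cathode, E° = +0.922 V) and Cr³⁺/Cr is oxidized (anode).
The standard potential is +0.922 − (−0.738) = +1.660 V and the balanced reaction transfers n = 6 electrons.
For the overall reaction 3 Pd^2+(aq) + 2 Cr(s) → 3 Pd(s) + 2 Cr^3+(aq), Q = [Cr^3+(aq)]^2 / [Pd^2+(aq)]^3 = 0.000262, giving log Q = −3.581.
By the Nernst equation, E = +1.660 − (0.0591/6)·(−3.581) = +1.695 V.

+1.695 V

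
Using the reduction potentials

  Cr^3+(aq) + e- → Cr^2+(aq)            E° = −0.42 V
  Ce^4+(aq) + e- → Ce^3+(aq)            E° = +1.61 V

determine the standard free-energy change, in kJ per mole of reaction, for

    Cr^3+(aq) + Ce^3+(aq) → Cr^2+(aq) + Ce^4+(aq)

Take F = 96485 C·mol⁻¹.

In the reaction as written Cr^3+(aq) is reduced, so the Cr³⁺/Cr²⁺ couple is the cathode and Ce⁴⁺/Ce³⁺ is the anode.
E°cell = −0.42 − (+1.61) = −2.03 V; balancing electrons gives n = 1.
ΔG° = −nFE°cell = −(1)(96485)(−2.03) J/mol = +196 kJ/mol.

+196 kJ/mol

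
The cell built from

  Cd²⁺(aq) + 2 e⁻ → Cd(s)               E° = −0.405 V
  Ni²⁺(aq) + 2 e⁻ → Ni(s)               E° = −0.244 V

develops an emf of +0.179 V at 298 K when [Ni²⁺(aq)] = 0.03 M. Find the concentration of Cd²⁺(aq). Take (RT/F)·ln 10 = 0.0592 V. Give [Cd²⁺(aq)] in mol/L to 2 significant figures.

0.0074 M

Ni²⁺/Ni is the cathode (higher E°); E°cell = −0.244 − (−0.405) = +0.161 V with n = 2.
From the Nernst equation, log Q = n(E° − E)/0.0592 = 2·(+0.161 − (+0.179))/0.0592 = −0.608.
For Ni²⁺(aq) + Cd(s) → Ni(s) + Cd²⁺(aq), the reaction quotient is Q = [Cd²⁺(aq)] / [Ni²⁺(aq)].
Substituting the known concentrations and solving, log [Cd²⁺(aq)] = −2.131 and [Cd²⁺(aq)] = 0.0074 M.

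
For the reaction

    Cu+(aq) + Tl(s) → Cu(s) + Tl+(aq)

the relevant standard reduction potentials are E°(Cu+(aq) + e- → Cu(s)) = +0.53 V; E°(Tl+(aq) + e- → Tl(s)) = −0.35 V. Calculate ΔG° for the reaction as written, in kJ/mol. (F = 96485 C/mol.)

In the reaction as written Cu+(aq) is reduced, so the Cu⁺/Cu couple is the cathode and Tl⁺/Tl is the anode.
E°cell = +0.53 − (−0.35) = +0.88 V; balancing electrons gives n = 1.
ΔG° = −nFE°cell = −(1)(96485)(+0.88) J/mol = −84.9 kJ/mol.

−84.9 kJ/mol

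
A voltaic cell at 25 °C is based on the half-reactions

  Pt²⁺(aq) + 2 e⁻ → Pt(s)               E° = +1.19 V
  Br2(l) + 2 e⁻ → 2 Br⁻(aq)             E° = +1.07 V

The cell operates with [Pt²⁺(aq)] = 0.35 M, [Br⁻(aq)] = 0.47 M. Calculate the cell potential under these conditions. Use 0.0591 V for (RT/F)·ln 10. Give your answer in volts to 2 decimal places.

Pt²⁺/Pt is reduced (cathode, E° = +1.19 V) and Br₂/Br⁻ is oxidized (anode).
E°cell = E°cat − E°an = +1.19 − (+1.07) = +0.12 V; n = 2.
For the overall reaction Pt²⁺(aq) + 2 Br⁻(aq) → Pt(s) + Br2(l), Q = 1 / ([Pt²⁺(aq)]·[Br⁻(aq)]^2) = 12.9, giving log Q = 1.112.
Applying E = E° − (RT ln10/nF)·log Q gives +0.12 − (0.0591/2)(1.112) = +0.09 V.

+0.09 V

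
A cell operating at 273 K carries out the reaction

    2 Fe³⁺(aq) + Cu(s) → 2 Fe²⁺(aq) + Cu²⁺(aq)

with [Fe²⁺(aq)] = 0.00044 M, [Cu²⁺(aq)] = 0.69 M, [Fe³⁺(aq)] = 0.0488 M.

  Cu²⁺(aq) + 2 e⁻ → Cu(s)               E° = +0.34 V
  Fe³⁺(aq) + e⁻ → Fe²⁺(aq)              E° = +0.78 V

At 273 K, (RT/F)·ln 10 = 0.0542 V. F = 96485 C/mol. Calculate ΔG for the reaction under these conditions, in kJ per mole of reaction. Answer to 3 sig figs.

−107 kJ/mol

With Fe³⁺/Fe²⁺ reduced at the cathode, E°cell = +0.78 − (+0.34) = +0.44 V and n = 2.
Here Q = ([Fe²⁺(aq)]^2·[Cu²⁺(aq)]) / [Fe³⁺(aq)]^2 = 5.61×10^−5 (log Q = −4.251), giving E = +0.44 − (0.0542/2)·(−4.251) = +0.5552 V.
Finally ΔG = −nFE = −(2)(96485 C/mol)(+0.5552 V) = −107 kJ/mol.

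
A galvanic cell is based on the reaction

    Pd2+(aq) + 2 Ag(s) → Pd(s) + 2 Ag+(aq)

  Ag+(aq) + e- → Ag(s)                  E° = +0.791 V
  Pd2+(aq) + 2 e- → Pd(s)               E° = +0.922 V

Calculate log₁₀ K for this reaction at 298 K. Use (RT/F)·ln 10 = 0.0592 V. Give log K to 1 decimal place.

log K = 4.4

The Pd²⁺/Pd couple is reduced (cathode); E°cell = +0.922 − (+0.791) = +0.131 V with n = 2.
At equilibrium E = 0, so log K = nE°cell / 0.0592 = (2)(+0.131) / 0.0592 = 4.4.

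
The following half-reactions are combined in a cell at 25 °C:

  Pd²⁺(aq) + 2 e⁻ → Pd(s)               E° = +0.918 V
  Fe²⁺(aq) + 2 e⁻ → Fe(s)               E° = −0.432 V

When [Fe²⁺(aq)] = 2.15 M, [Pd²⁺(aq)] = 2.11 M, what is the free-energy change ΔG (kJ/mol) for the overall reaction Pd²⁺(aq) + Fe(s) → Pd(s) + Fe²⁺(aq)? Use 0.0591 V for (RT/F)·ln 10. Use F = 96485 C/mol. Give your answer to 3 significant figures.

With Pd²⁺/Pd reduced at the cathode, E°cell = +0.918 − (−0.432) = +1.350 V and n = 2.
Q = [Fe²⁺(aq)] / [Pd²⁺(aq)] = 1.02, so log Q = 0.008 and E = +1.350 − (0.0591/2)(0.008) = +1.3498 V.
Finally ΔG = −nFE = −(2)(96485 C/mol)(+1.3498 V) = −260 kJ/mol.

−260 kJ/mol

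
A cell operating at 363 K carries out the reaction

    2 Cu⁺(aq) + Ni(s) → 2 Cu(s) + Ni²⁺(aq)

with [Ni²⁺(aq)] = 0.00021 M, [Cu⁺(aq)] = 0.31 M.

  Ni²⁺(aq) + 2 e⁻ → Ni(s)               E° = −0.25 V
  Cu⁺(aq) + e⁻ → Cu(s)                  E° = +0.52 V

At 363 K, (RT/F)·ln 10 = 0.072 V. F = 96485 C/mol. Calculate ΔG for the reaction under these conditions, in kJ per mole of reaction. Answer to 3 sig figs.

−167 kJ/mol

E°cell = +0.52 − (−0.25) = +0.77 V; the balanced reaction transfers n = 2 electrons.
Here Q = [Ni²⁺(aq)] / [Cu⁺(aq)]^2 = 0.00219 (log Q = −2.661), giving E = +0.77 − (0.072/2)·(−2.661) = +0.8658 V.
Then ΔG = −nFE = −2 × 96485 × +0.8658 J/mol = −167 kJ/mol.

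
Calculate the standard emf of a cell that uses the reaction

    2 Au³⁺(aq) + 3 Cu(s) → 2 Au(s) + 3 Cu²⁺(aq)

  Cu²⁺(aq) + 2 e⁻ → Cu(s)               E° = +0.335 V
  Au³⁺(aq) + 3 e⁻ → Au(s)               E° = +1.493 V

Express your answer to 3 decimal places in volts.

In the reaction as written, Au³⁺(aq) is reduced (cathode) and Cu²⁺(aq) is produced by oxidation at the anode.
E°cell = E°(cathode) − E°(anode) = +1.493 − (+0.335) = +1.158 V.

+1.158 V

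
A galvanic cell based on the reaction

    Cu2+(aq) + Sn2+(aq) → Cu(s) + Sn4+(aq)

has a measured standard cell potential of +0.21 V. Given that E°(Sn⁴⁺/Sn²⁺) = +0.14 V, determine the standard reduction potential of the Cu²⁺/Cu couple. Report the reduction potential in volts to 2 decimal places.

In the reaction as written the Cu²⁺/Cu couple is reduced (cathode) and Sn⁴⁺/Sn²⁺ is oxidized (anode), so E°cell = E°(Cu²⁺/Cu) − E°(Sn⁴⁺/Sn²⁺).
E°(Cu²⁺/Cu) = E°cell + E°(anode) = +0.21 + (+0.14) = +0.35 V.

+0.35 V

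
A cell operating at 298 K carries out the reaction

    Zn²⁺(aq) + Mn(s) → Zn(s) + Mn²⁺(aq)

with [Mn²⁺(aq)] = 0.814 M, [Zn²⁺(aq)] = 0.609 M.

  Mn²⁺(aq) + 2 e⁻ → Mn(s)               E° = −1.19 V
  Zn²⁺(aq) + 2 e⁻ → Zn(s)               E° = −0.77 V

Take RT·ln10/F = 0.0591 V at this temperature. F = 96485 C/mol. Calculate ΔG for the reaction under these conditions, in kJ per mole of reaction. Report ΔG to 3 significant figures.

The standard cell potential is −0.77 − (−1.19) = +0.42 V, with n = 2 electrons in the balanced equation.
Q = [Mn²⁺(aq)] / [Zn²⁺(aq)] = 1.34, so log Q = 0.126 and E = +0.42 − (0.0591/2)(0.126) = +0.4163 V.
Then ΔG = −nFE = −2 × 96485 × +0.4163 J/mol = −80.3 kJ/mol.

−80.3 kJ/mol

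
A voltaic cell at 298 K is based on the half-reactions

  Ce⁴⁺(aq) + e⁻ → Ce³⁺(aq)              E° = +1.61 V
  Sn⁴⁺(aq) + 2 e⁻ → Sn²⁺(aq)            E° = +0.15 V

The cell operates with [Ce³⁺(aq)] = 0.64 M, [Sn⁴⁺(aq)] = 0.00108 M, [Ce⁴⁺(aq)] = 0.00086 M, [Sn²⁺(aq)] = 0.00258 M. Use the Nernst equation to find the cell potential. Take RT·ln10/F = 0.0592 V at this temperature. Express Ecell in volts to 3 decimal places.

+1.301 V

Ce⁴⁺/Ce³⁺ is reduced (cathode, E° = +1.61 V) and Sn⁴⁺/Sn²⁺ is oxidized (anode).
The standard potential is +1.61 − (+0.15) = +1.46 V and the balanced reaction transfers n = 2 electrons.
The balanced reaction is 2 Ce⁴⁺(aq) + Sn²⁺(aq) → 2 Ce³⁺(aq) + Sn⁴⁺(aq), so Q = ([Ce³⁺(aq)]^2·[Sn⁴⁺(aq)]) / ([Ce⁴⁺(aq)]^2·[Sn²⁺(aq)]) = 2.32×10^5 and log Q = 5.365.
E = E° − (0.0592/n)·log Q = +1.46 − (0.0592/2)(5.365) = +1.301 V.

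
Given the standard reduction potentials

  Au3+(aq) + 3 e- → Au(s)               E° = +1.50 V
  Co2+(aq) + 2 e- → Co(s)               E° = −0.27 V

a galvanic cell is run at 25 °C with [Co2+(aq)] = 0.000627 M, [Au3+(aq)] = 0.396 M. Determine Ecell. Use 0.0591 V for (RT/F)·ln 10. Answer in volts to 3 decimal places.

+1.857 V

Au³⁺/Au is reduced (cathode, E° = +1.50 V) and Co²⁺/Co is oxidized (anode).
E°cell = +1.50 − (−0.27) = +1.77 V, with n = 6 electrons transferred.
For the overall reaction 2 Au3+(aq) + 3 Co(s) → 2 Au(s) + 3 Co2+(aq), Q = [Co2+(aq)]^3 / [Au3+(aq)]^2 = 1.57×10^−9, giving log Q = −8.804.
Applying E = E° − (RT ln10/nF)·log Q gives +1.77 − (0.0591/6)(−8.804) = +1.857 V.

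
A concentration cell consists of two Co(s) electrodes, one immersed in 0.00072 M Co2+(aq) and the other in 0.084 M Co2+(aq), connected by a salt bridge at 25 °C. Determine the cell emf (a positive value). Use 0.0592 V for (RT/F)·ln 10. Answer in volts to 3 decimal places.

For a concentration cell E°cell = 0, since both electrodes use the same couple.
The compartment with the higher Co2+(aq) concentration (0.084 M) acts as the cathode; ions are reduced there and produced at the dilute (0.00072 M) anode.
With n = 2, Ecell = −(0.0592/2)·log([dilute]/[conc]) = −(0.0592/2)·log(0.00072/0.084) = +0.061 V.

0.061 V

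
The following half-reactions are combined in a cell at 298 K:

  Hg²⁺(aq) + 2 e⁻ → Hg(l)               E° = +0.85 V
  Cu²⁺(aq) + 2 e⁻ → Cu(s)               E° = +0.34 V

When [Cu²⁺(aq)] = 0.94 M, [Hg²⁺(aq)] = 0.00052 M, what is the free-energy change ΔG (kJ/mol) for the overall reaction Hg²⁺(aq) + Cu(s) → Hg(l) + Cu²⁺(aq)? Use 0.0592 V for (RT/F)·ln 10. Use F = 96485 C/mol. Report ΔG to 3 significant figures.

The standard cell potential is +0.85 − (+0.34) = +0.51 V, with n = 2 electrons in the balanced equation.
Q = [Cu²⁺(aq)] / [Hg²⁺(aq)] = 1.81×10^3, so log Q = 3.257 and E = +0.51 − (0.0592/2)(3.257) = +0.4136 V.
Then ΔG = −nFE = −2 × 96485 × +0.4136 J/mol = −79.8 kJ/mol.

−79.8 kJ/mol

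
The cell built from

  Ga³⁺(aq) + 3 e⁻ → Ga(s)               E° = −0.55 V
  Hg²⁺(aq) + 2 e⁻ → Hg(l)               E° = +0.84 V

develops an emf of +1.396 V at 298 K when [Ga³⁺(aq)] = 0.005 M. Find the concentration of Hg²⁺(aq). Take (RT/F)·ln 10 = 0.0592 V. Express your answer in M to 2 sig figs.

Hg²⁺/Hg is the cathode (higher E°); E°cell = +0.84 − (−0.55) = +1.39 V with n = 6.
From the Nernst equation, log Q = n(E° − E)/0.0592 = 6·(+1.39 − (+1.396))/0.0592 = −0.608.
The balanced reaction is 3 Hg²⁺(aq) + 2 Ga(s) → 3 Hg(l) + 2 Ga³⁺(aq), so Q = [Ga³⁺(aq)]^2 / [Hg²⁺(aq)]^3.
Substituting the known concentrations and solving, log [Hg²⁺(aq)] = −1.331 and [Hg²⁺(aq)] = 0.047 M.

0.047 M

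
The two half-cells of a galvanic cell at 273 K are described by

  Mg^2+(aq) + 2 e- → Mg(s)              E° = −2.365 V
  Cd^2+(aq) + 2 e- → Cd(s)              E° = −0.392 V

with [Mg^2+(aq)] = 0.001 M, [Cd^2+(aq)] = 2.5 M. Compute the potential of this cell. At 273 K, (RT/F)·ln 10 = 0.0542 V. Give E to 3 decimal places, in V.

Since E°(Cd²⁺/Cd) > E°(Mg²⁺/Mg), Cd²⁺/Cd serves as the cathode.
E°cell = −0.392 − (−2.365) = +1.973 V, with n = 2 electrons transferred.
The balanced reaction is Cd^2+(aq) + Mg(s) → Cd(s) + Mg^2+(aq), so Q = [Mg^2+(aq)] / [Cd^2+(aq)] = 0.0004 and log Q = −3.398.
E = E° − (0.0542/n)·log Q = +1.973 − (0.0542/2)(−3.398) = +2.065 V.

+2.065 V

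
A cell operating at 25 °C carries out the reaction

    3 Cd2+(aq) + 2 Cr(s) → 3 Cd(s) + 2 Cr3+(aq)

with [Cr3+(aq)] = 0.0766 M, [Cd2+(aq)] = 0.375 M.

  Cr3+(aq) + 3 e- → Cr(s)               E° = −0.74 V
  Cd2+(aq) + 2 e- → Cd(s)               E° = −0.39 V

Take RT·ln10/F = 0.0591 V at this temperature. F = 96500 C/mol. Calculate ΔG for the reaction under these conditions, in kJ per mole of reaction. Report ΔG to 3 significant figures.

−208 kJ/mol

E°cell = −0.39 − (−0.74) = +0.35 V; the balanced reaction transfers n = 6 electrons.
The reaction quotient is [Cr3+(aq)]^2 / [Cd2+(aq)]^3 = 0.111; by Nernst, E = +0.35 − (0.0591/6)(−0.954) = +0.3594 V.
Finally ΔG = −nFE = −(6)(96500 C/mol)(+0.3594 V) = −208 kJ/mol.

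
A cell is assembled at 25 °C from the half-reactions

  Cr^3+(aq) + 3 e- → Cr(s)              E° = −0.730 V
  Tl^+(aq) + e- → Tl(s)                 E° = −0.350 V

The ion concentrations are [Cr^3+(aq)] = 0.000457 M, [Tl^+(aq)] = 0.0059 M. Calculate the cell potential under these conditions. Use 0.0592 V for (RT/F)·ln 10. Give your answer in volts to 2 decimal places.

+0.31 V

Since E°(Tl⁺/Tl) > E°(Cr³⁺/Cr), Tl⁺/Tl serves as the cathode.
The standard potential is −0.350 − (−0.730) = +0.380 V and the balanced reaction transfers n = 3 electrons.
Balancing gives 3 Tl^+(aq) + Cr(s) → 3 Tl(s) + Cr^3+(aq); hence Q = [Cr^3+(aq)] / [Tl^+(aq)]^3 = 2.23×10^3 (log Q = 3.347).
By the Nernst equation, E = +0.380 − (0.0592/3)·(3.347) = +0.31 V.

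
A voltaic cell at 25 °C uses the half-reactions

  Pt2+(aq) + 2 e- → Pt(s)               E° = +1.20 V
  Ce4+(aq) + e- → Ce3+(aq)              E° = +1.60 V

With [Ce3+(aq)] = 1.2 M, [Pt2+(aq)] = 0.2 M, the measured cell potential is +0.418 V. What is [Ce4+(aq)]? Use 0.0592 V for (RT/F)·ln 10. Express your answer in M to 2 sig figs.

Ce⁴⁺/Ce³⁺ is the cathode (higher E°); E°cell = +1.60 − (+1.20) = +0.40 V with n = 2.
From the Nernst equation, log Q = n(E° − E)/0.0592 = 2·(+0.40 − (+0.418))/0.0592 = −0.608.
The balanced reaction is 2 Ce4+(aq) + Pt(s) → 2 Ce3+(aq) + Pt2+(aq), so Q = ([Ce3+(aq)]^2·[Pt2+(aq)]) / [Ce4+(aq)]^2.
Substituting the known concentrations and solving, log [Ce4+(aq)] = 0.034 and [Ce4+(aq)] = 1.1 M.

1.1 M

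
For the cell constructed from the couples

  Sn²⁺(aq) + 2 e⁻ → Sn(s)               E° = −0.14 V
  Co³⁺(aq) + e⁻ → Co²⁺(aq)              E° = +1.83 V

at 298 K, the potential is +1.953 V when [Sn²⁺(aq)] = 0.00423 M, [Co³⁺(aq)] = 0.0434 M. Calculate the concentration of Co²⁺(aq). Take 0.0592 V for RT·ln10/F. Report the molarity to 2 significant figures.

Co³⁺/Co²⁺ is the cathode (higher E°); E°cell = +1.83 − (−0.14) = +1.97 V with n = 2.
From the Nernst equation, log Q = n(E° − E)/0.0592 = 2·(+1.97 − (+1.953))/0.0592 = 0.574.
Balancing electrons gives 2 Co³⁺(aq) + Sn(s) → 2 Co²⁺(aq) + Sn²⁺(aq); thus Q = ([Co²⁺(aq)]^2·[Sn²⁺(aq)]) / [Co³⁺(aq)]^2.
Isolating [Co²⁺(aq)] in Q = 10^{0.574} yields log [Co²⁺(aq)] = 0.111, i.e. 1.3 M.

1.3 M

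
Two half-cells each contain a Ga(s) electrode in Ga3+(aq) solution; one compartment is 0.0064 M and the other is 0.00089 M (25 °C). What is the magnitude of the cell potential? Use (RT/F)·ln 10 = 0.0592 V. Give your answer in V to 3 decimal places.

For a concentration cell E°cell = 0, since both electrodes use the same couple.
The compartment with the higher Ga3+(aq) concentration (0.0064 M) acts as the cathode; ions are reduced there and produced at the dilute (0.00089 M) anode.
With n = 3, Ecell = −(0.0592/3)·log([dilute]/[conc]) = −(0.0592/3)·log(0.00089/0.0064) = +0.017 V.

0.017 V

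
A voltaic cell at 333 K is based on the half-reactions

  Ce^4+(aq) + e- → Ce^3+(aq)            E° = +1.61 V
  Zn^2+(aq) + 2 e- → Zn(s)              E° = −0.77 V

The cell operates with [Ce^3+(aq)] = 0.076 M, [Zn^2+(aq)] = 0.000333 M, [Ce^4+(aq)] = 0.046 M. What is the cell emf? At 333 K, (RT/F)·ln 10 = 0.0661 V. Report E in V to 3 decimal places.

+2.481 V

The Ce⁴⁺/Ce³⁺ couple has the more positive E°, so it is the cathode; Zn²⁺/Zn is the anode.
E°cell = E°cat − E°an = +1.61 − (−0.77) = +2.38 V; n = 2.
For the overall reaction 2 Ce^4+(aq) + Zn(s) → 2 Ce^3+(aq) + Zn^2+(aq), Q = ([Ce^3+(aq)]^2·[Zn^2+(aq)]) / [Ce^4+(aq)]^2 = 0.000909, giving log Q = −3.041.
By the Nernst equation, E = +2.38 − (0.0661/2)·(−3.041) = +2.481 V.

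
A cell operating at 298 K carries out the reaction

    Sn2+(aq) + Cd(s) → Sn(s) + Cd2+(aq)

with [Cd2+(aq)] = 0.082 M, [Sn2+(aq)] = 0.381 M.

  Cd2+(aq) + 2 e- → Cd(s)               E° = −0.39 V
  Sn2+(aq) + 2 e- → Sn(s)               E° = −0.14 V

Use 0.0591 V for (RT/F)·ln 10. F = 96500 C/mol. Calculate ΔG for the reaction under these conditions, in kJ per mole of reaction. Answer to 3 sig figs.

−52.1 kJ/mol

E°cell = −0.14 − (−0.39) = +0.25 V; the balanced reaction transfers n = 2 electrons.
Q = [Cd2+(aq)] / [Sn2+(aq)] = 0.215, so log Q = −0.667 and E = +0.25 − (0.0591/2)(−0.667) = +0.2697 V.
Finally ΔG = −nFE = −(2)(96500 C/mol)(+0.2697 V) = −52.1 kJ/mol.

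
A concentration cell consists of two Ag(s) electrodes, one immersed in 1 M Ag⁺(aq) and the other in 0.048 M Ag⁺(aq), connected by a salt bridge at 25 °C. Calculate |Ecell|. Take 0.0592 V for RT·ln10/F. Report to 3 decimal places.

For a concentration cell E°cell = 0, since both electrodes use the same couple.
The compartment with the higher Ag⁺(aq) concentration (1 M) acts as the cathode; ions are reduced there and produced at the dilute (0.048 M) anode.
With n = 1, Ecell = −(0.0592/1)·log([dilute]/[conc]) = −(0.0592/1)·log(0.048/1) = +0.078 V.

0.078 V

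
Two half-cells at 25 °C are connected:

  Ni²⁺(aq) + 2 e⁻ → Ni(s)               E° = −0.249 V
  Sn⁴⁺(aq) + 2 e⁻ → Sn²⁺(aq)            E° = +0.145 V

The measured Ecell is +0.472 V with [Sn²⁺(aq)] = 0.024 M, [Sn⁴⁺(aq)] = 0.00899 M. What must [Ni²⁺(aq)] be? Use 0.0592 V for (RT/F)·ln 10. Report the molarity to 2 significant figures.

With Sn⁴⁺/Sn²⁺ at the cathode and Ni²⁺/Ni at the anode, E°cell = +0.145 − (−0.249) = +0.394 V (n = 2).
Since E = E° − (0.0592/n)·log Q, log Q = n(E° − E)/0.0592 = −2.635.
Balancing electrons gives Sn⁴⁺(aq) + Ni(s) → Sn²⁺(aq) + Ni²⁺(aq); thus Q = ([Sn²⁺(aq)]·[Ni²⁺(aq)]) / [Sn⁴⁺(aq)].
Isolating [Ni²⁺(aq)] in Q = 10^{−2.635} yields log [Ni²⁺(aq)] = −3.061, i.e. 0.00087 M.

0.00087 M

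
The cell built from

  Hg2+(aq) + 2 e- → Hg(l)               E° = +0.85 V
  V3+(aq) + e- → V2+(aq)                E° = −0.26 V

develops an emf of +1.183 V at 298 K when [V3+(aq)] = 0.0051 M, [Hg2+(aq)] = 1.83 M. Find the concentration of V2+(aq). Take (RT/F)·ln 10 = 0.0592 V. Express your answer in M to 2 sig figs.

0.064 M

The Hg²⁺/Hg couple has the larger reduction potential, so it is the cathode: E°cell = +0.85 − (−0.26) = +1.11 V and n = 2.
From the Nernst equation, log Q = n(E° − E)/0.0592 = 2·(+1.11 − (+1.183))/0.0592 = −2.466.
For Hg2+(aq) + 2 V2+(aq) → Hg(l) + 2 V3+(aq), the reaction quotient is Q = [V3+(aq)]^2 / ([Hg2+(aq)]·[V2+(aq)]^2).
Solving for the unknown gives log [V2+(aq)] = −1.191, so [V2+(aq)] ≈ 0.064 M.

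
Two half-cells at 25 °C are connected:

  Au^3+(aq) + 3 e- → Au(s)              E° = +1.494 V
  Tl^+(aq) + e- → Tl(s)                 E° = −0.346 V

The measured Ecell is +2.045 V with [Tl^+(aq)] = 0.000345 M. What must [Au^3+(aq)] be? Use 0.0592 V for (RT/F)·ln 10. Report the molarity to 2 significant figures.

Au³⁺/Au is the cathode (higher E°); E°cell = +1.494 − (−0.346) = +1.840 V with n = 3.
Since E = E° − (0.0592/n)·log Q, log Q = n(E° − E)/0.0592 = −10.389.
For Au^3+(aq) + 3 Tl(s) → Au(s) + 3 Tl^+(aq), the reaction quotient is Q = [Tl^+(aq)]^3 / [Au^3+(aq)].
Substituting the known concentrations and solving, log [Au^3+(aq)] = 0.002 and [Au^3+(aq)] = 1.0 M.

1.0 M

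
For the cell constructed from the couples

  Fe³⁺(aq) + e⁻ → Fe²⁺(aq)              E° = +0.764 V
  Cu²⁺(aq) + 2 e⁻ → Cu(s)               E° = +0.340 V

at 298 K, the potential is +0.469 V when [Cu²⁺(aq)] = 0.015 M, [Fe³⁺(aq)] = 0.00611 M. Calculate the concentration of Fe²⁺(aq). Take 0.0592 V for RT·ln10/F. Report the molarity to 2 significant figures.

The Fe³⁺/Fe²⁺ couple has the larger reduction potential, so it is the cathode: E°cell = +0.764 − (+0.340) = +0.424 V and n = 2.
Rearranging E = E° − (0.0592/n)·log Q gives log Q = 2(+0.424 − (+0.469))/0.0592 = −1.520.
For 2 Fe³⁺(aq) + Cu(s) → 2 Fe²⁺(aq) + Cu²⁺(aq), the reaction quotient is Q = ([Fe²⁺(aq)]^2·[Cu²⁺(aq)]) / [Fe³⁺(aq)]^2.
Substituting the known concentrations and solving, log [Fe²⁺(aq)] = −2.062 and [Fe²⁺(aq)] = 0.0087 M.

0.0087 M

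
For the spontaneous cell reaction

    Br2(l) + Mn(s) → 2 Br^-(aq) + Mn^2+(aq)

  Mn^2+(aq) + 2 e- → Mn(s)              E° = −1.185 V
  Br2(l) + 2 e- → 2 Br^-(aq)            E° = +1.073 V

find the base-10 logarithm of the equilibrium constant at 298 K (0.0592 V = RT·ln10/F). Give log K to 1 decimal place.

log K = 76.3

The Br₂/Br⁻ couple is reduced (cathode); E°cell = +1.073 − (−1.185) = +2.258 V with n = 2.
At equilibrium E = 0, so log K = nE°cell / 0.0592 = (2)(+2.258) / 0.0592 = 76.3.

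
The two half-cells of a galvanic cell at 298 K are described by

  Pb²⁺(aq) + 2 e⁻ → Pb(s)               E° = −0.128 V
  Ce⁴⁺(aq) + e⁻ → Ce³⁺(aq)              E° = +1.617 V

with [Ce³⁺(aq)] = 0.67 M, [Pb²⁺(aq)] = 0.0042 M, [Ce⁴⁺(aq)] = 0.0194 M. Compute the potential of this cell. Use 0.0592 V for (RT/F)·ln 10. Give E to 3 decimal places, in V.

+1.724 V

Ce⁴⁺/Ce³⁺ is reduced (cathode, E° = +1.617 V) and Pb²⁺/Pb is oxidized (anode).
The standard potential is +1.617 − (−0.128) = +1.745 V and the balanced reaction transfers n = 2 electrons.
For the overall reaction 2 Ce⁴⁺(aq) + Pb(s) → 2 Ce³⁺(aq) + Pb²⁺(aq), Q = ([Ce³⁺(aq)]^2·[Pb²⁺(aq)]) / [Ce⁴⁺(aq)]^2 = 5.01, giving log Q = 0.700.
Applying E = E° − (RT ln10/nF)·log Q gives +1.745 − (0.0592/2)(0.700) = +1.724 V.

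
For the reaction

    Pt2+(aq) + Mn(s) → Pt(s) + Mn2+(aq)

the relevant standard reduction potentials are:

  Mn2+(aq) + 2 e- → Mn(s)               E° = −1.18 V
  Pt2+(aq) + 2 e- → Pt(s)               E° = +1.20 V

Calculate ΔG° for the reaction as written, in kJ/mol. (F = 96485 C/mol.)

In the reaction as written Pt2+(aq) is reduced, so the Pt²⁺/Pt couple is the cathode and Mn²⁺/Mn is the anode.
E°cell = +1.20 − (−1.18) = +2.38 V; balancing electrons gives n = 2.
ΔG° = −nFE°cell = −(2)(96485)(+2.38) J/mol = −459 kJ/mol.

−459 kJ/mol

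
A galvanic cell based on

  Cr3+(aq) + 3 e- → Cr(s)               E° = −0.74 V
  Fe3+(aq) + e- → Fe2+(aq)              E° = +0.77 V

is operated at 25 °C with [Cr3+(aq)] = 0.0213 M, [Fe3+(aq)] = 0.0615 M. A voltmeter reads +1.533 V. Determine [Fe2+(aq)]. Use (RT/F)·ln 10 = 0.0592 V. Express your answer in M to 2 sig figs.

0.091 M

Fe³⁺/Fe²⁺ is the cathode (higher E°); E°cell = +0.77 − (−0.74) = +1.51 V with n = 3.
Rearranging E = E° − (0.0592/n)·log Q gives log Q = 3(+1.51 − (+1.533))/0.0592 = −1.166.
Balancing electrons gives 3 Fe3+(aq) + Cr(s) → 3 Fe2+(aq) + Cr3+(aq); thus Q = ([Fe2+(aq)]^3·[Cr3+(aq)]) / [Fe3+(aq)]^3.
Substituting the known concentrations and solving, log [Fe2+(aq)] = −1.043 and [Fe2+(aq)] = 0.091 M.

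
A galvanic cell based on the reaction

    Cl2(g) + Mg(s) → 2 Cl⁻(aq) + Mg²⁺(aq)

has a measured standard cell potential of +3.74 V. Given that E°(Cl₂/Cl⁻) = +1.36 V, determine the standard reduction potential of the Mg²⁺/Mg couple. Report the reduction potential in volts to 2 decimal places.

In the reaction as written the Cl₂/Cl⁻ couple is reduced (cathode) and Mg²⁺/Mg is oxidized (anode), so E°cell = E°(Cl₂/Cl⁻) − E°(Mg²⁺/Mg).
E°(Mg²⁺/Mg) = E°(cathode) − E°cell = +1.36 − (+3.74) = −2.38 V.

−2.38 V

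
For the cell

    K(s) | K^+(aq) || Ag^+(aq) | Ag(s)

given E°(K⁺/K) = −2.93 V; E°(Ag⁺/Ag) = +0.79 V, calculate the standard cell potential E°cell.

By convention the left-hand electrode in cell notation is the anode (oxidation) and the right-hand electrode is the cathode (reduction).
E°cell = E°(right) − E°(left) = +0.79 − (−2.93) = +3.72 V.

+3.72 V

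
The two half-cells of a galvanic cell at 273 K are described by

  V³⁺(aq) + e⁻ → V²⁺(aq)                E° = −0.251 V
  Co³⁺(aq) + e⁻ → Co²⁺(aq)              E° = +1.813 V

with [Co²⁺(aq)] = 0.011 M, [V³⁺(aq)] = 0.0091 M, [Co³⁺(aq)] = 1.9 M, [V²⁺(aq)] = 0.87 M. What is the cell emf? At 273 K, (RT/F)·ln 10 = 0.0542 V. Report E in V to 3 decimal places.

Since E°(Co³⁺/Co²⁺) > E°(V³⁺/V²⁺), Co³⁺/Co²⁺ serves as the cathode.
The standard potential is +1.813 − (−0.251) = +2.064 V and the balanced reaction transfers n = 1 electron.
Balancing gives Co³⁺(aq) + V²⁺(aq) → Co²⁺(aq) + V³⁺(aq); hence Q = ([Co²⁺(aq)]·[V³⁺(aq)]) / ([Co³⁺(aq)]·[V²⁺(aq)]) = 6.06×10^−5 (log Q = −4.218).
By the Nernst equation, E = +2.064 − (0.0542/1)·(−4.218) = +2.293 V.

+2.293 V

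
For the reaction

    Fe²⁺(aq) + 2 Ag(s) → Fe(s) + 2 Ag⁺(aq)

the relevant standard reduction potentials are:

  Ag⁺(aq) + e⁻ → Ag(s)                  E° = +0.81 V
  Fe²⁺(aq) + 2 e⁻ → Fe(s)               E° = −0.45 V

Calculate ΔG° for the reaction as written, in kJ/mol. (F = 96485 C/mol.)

In the reaction as written Fe²⁺(aq) is reduced, so the Fe²⁺/Fe couple is the cathode and Ag⁺/Ag is the anode.
E°cell = −0.45 − (+0.81) = −1.26 V; balancing electrons gives n = 2.
ΔG° = −nFE°cell = −(2)(96485)(−1.26) J/mol = +243 kJ/mol.

+243 kJ/mol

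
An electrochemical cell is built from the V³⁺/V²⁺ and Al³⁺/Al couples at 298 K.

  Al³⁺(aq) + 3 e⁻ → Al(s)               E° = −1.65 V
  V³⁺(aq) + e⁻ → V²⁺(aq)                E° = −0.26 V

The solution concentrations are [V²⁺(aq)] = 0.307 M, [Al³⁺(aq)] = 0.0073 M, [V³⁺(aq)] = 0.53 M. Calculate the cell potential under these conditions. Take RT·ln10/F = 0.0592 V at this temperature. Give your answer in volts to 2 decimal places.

The V³⁺/V²⁺ couple has the more positive E°, so it is the cathode; Al³⁺/Al is the anode.
E°cell = E°cat − E°an = −0.26 − (−1.65) = +1.39 V; n = 3.
Balancing gives 3 V³⁺(aq) + Al(s) → 3 V²⁺(aq) + Al³⁺(aq); hence Q = ([V²⁺(aq)]^3·[Al³⁺(aq)]) / [V³⁺(aq)]^3 = 0.00142 (log Q = −2.848).
Applying E = E° − (RT ln10/nF)·log Q gives +1.39 − (0.0592/3)(−2.848) = +1.45 V.

+1.45 V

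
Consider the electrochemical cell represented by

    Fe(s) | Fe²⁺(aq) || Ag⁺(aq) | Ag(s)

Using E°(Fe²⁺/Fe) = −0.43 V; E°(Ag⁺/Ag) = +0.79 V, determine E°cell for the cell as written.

+1.22 V

By convention the left-hand electrode in cell notation is the anode (oxidation) and the right-hand electrode is the cathode (reduction).
E°cell = E°(right) − E°(left) = +0.79 − (−0.43) = +1.22 V.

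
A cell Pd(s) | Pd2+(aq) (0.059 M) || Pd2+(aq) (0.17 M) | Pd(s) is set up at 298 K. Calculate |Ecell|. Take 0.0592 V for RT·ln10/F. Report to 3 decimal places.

0.014 V

For a concentration cell E°cell = 0, since both electrodes use the same couple.
The compartment with the higher Pd2+(aq) concentration (0.17 M) acts as the cathode; ions are reduced there and produced at the dilute (0.059 M) anode.
With n = 2, Ecell = −(0.0592/2)·log([dilute]/[conc]) = −(0.0592/2)·log(0.059/0.17) = +0.014 V.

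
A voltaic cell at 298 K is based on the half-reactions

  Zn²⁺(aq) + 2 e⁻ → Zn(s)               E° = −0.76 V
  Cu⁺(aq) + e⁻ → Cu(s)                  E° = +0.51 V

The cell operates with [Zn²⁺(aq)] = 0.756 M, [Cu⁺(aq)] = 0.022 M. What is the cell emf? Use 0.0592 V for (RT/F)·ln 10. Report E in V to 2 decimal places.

The Cu⁺/Cu couple has the more positive E°, so it is the cathode; Zn²⁺/Zn is the anode.
E°cell = +0.51 − (−0.76) = +1.27 V, with n = 2 electrons transferred.
Balancing gives 2 Cu⁺(aq) + Zn(s) → 2 Cu(s) + Zn²⁺(aq); hence Q = [Zn²⁺(aq)] / [Cu⁺(aq)]^2 = 1.56×10^3 (log Q = 3.194).
By the Nernst equation, E = +1.27 − (0.0592/2)·(3.194) = +1.18 V.

+1.18 V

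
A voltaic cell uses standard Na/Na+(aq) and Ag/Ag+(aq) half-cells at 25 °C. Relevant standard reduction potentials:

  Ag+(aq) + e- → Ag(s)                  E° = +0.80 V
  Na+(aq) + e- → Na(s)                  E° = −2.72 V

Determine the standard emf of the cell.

The Ag⁺/Ag couple has the higher E°, so Ag ion is reduced (cathode) and Na is oxidized (anode).
E°cell = E°(cathode) − E°(anode) = +0.80 − (−2.72) = +3.52 V.

+3.52 V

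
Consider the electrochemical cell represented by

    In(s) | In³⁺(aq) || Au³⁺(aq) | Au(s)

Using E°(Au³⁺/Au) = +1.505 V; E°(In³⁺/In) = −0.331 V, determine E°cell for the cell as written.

By convention the left-hand electrode in cell notation is the anode (oxidation) and the right-hand electrode is the cathode (reduction).
E°cell = E°(right) − E°(left) = +1.505 − (−0.331) = +1.836 V.

+1.836 V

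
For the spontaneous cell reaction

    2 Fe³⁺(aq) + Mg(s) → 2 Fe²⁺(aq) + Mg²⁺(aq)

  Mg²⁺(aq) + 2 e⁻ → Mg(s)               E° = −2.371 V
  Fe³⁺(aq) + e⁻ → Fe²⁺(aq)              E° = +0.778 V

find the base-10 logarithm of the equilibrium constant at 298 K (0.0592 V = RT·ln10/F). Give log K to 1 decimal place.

log K = 106.4

The Fe³⁺/Fe²⁺ couple is reduced (cathode); E°cell = +0.778 − (−2.371) = +3.149 V with n = 2.
At equilibrium E = 0, so log K = nE°cell / 0.0592 = (2)(+3.149) / 0.0592 = 106.4.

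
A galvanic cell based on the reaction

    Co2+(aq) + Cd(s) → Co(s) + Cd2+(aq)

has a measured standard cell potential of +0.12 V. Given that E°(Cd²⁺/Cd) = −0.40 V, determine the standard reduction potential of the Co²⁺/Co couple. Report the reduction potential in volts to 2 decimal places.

In the reaction as written the Co²⁺/Co couple is reduced (cathode) and Cd²⁺/Cd is oxidized (anode), so E°cell = E°(Co²⁺/Co) − E°(Cd²⁺/Cd).
E°(Co²⁺/Co) = E°cell + E°(anode) = +0.12 + (−0.40) = −0.28 V.

−0.28 V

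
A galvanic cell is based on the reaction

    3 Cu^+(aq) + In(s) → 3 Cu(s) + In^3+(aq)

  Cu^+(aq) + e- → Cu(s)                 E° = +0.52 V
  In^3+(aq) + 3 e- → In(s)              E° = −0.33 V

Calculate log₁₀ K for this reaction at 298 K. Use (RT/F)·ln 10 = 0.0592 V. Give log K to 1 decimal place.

The Cu⁺/Cu couple is reduced (cathode); E°cell = +0.52 − (−0.33) = +0.85 V with n = 3.
At equilibrium E = 0, so log K = nE°cell / 0.0592 = (3)(+0.85) / 0.0592 = 43.1.

log K = 43.1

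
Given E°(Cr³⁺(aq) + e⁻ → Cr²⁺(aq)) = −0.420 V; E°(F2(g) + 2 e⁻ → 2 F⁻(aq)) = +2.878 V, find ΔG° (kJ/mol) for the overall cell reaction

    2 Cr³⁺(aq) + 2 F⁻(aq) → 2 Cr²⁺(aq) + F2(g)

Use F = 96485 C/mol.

+636 kJ/mol

In the reaction as written Cr³⁺(aq) is reduced, so the Cr³⁺/Cr²⁺ couple is the cathode and F₂/F⁻ is the anode.
E°cell = −0.420 − (+2.878) = −3.298 V; balancing electrons gives n = 2.
ΔG° = −nFE°cell = −(2)(96485)(−3.298) J/mol = +636 kJ/mol.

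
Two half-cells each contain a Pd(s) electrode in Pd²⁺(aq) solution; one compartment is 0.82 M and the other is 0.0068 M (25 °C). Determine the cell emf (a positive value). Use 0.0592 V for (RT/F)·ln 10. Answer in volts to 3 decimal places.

For a concentration cell E°cell = 0, since both electrodes use the same couple.
The compartment with the higher Pd²⁺(aq) concentration (0.82 M) acts as the cathode; ions are reduced there and produced at the dilute (0.0068 M) anode.
With n = 2, Ecell = −(0.0592/2)·log([dilute]/[conc]) = −(0.0592/2)·log(0.0068/0.82) = +0.062 V.

0.062 V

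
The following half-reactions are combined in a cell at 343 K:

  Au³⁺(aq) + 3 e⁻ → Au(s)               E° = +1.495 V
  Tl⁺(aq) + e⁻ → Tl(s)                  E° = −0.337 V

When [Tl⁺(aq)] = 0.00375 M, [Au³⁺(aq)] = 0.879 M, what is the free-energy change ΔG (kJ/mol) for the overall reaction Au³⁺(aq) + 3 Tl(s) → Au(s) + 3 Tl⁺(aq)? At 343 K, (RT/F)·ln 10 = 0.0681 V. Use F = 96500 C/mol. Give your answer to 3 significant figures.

E°cell = +1.495 − (−0.337) = +1.832 V; the balanced reaction transfers n = 3 electrons.
The reaction quotient is [Tl⁺(aq)]^3 / [Au³⁺(aq)] = 6×10^−8; by Nernst, E = +1.832 − (0.0681/3)(−7.222) = +1.9959 V.
Then ΔG = −nFE = −3 × 96500 × +1.9959 J/mol = −578 kJ/mol.

−578 kJ/mol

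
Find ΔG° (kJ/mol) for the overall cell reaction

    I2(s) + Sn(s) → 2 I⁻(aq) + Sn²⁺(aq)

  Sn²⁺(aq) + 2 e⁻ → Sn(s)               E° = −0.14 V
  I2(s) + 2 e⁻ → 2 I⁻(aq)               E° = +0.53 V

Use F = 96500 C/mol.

−129 kJ/mol

In the reaction as written I2(s) is reduced, so the I₂/I⁻ couple is the cathode and Sn²⁺/Sn is the anode.
E°cell = +0.53 − (−0.14) = +0.67 V; balancing electrons gives n = 2.
ΔG° = −nFE°cell = −(2)(96500)(+0.67) J/mol = −129 kJ/mol.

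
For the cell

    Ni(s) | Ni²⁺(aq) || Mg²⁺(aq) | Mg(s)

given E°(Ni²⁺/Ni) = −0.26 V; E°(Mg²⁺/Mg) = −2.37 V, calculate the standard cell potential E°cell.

By convention the left-hand electrode in cell notation is the anode (oxidation) and the right-hand electrode is the cathode (reduction).
E°cell = E°(right) − E°(left) = −2.37 − (−0.26) = −2.11 V.
The negative sign shows that, as written, the cell would require an external voltage to drive the reaction.

−2.11 V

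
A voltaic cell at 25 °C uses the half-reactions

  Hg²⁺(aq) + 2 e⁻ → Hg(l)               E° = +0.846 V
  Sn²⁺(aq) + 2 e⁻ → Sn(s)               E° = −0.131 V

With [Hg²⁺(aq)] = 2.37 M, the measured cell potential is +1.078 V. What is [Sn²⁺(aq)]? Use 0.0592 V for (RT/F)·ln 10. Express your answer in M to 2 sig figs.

The Hg²⁺/Hg couple has the larger reduction potential, so it is the cathode: E°cell = +0.846 − (−0.131) = +0.977 V and n = 2.
Rearranging E = E° − (0.0592/n)·log Q gives log Q = 2(+0.977 − (+1.078))/0.0592 = −3.412.
The balanced reaction is Hg²⁺(aq) + Sn(s) → Hg(l) + Sn²⁺(aq), so Q = [Sn²⁺(aq)] / [Hg²⁺(aq)].
Solving for the unknown gives log [Sn²⁺(aq)] = −3.037, so [Sn²⁺(aq)] ≈ 0.00092 M.

0.00092 M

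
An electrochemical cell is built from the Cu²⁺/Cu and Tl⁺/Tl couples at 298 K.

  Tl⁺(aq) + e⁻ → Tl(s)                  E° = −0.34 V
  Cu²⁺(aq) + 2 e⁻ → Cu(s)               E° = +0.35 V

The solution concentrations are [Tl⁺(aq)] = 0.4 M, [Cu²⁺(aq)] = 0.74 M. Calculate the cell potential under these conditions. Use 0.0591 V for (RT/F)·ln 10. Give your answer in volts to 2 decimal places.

The Cu²⁺/Cu couple has the more positive E°, so it is the cathode; Tl⁺/Tl is the anode.
E°cell = E°cat − E°an = +0.35 − (−0.34) = +0.69 V; n = 2.
Balancing gives Cu²⁺(aq) + 2 Tl(s) → Cu(s) + 2 Tl⁺(aq); hence Q = [Tl⁺(aq)]^2 / [Cu²⁺(aq)] = 0.216 (log Q = −0.665).
By the Nernst equation, E = +0.69 − (0.0591/2)·(−0.665) = +0.71 V.

+0.71 V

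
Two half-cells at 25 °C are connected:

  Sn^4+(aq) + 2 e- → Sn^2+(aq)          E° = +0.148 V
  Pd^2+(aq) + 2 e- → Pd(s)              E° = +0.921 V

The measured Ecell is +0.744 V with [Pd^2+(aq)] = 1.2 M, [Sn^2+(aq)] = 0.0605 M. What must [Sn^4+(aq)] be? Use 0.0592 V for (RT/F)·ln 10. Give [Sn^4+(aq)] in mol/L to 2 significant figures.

Pd²⁺/Pd is the cathode (higher E°); E°cell = +0.921 − (+0.148) = +0.773 V with n = 2.
Rearranging E = E° − (0.0592/n)·log Q gives log Q = 2(+0.773 − (+0.744))/0.0592 = 0.980.
The balanced reaction is Pd^2+(aq) + Sn^2+(aq) → Pd(s) + Sn^4+(aq), so Q = [Sn^4+(aq)] / ([Pd^2+(aq)]·[Sn^2+(aq)]).
Solving for the unknown gives log [Sn^4+(aq)] = −0.159, so [Sn^4+(aq)] ≈ 0.69 M.

0.69 M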